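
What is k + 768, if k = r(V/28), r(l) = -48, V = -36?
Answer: 720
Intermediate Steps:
k = -48
k + 768 = -48 + 768 = 720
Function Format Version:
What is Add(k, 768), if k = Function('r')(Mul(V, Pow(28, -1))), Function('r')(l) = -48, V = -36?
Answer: 720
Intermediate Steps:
k = -48
Add(k, 768) = Add(-48, 768) = 720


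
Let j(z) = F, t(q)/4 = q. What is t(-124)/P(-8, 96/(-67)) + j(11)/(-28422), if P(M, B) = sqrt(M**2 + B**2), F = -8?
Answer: 4/14211 - 4154*sqrt(4633)/4633 ≈ -61.029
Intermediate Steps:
t(q) = 4*q
j(z) = -8
P(M, B) = sqrt(B**2 + M**2)
t(-124)/P(-8, 96/(-67)) + j(11)/(-28422) = (4*(-124))/(sqrt((96/(-67))**2 + (-8)**2)) - 8/(-28422) = -496/sqrt((96*(-1/67))**2 + 64) - 8*(-1/28422) = -496/sqrt((-96/67)**2 + 64) + 4/14211 = -496/sqrt(9216/4489 + 64) + 4/14211 = -496*67*sqrt(4633)/37064 + 4/14211 = -4154*sqrt(4633)/4633 + 4/14211 = 4/14211 - 4154*sqrt(4633)/4633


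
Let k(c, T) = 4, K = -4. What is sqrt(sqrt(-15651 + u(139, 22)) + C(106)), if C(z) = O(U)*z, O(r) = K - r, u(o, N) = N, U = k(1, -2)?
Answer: sqrt(-848 + I*sqrt(15629)) ≈ 2.1408 + 29.199*I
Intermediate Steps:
U = 4
O(r) = -4 - r
C(z) = -8*z (C(z) = (-4 - 1*4)*z = (-4 - 4)*z = -8*z)
sqrt(sqrt(-15651 + u(139, 22)) + C(106)) = sqrt(sqrt(-15651 + 22) - 8*106) = sqrt(sqrt(-15629) - 848) = sqrt(I*sqrt(15629) - 848) = sqrt(-848 + I*sqrt(15629))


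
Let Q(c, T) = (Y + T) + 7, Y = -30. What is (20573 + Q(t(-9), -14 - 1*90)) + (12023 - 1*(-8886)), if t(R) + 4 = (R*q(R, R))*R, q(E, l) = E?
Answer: 41355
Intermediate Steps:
t(R) = -4 + R**3 (t(R) = -4 + (R*R)*R = -4 + R**2*R = -4 + R**3)
Q(c, T) = -23 + T (Q(c, T) = (-30 + T) + 7 = -23 + T)
(20573 + Q(t(-9), -14 - 1*90)) + (12023 - 1*(-8886)) = (20573 + (-23 + (-14 - 1*90))) + (12023 - 1*(-8886)) = (20573 + (-23 + (-14 - 90))) + (12023 + 8886) = (20573 + (-23 - 104)) + 20909 = (20573 - 127) + 20909 = 20446 + 20909 = 41355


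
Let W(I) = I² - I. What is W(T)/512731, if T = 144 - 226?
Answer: 6806/512731 ≈ 0.013274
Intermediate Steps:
T = -82
W(T)/512731 = -82*(-1 - 82)/512731 = -82*(-83)*(1/512731) = 6806*(1/512731) = 6806/512731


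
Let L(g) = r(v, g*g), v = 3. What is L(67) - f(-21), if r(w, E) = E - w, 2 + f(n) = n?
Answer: 4509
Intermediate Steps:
f(n) = -2 + n
L(g) = -3 + g² (L(g) = g*g - 1*3 = g² - 3 = -3 + g²)
L(67) - f(-21) = (-3 + 67²) - (-2 - 21) = (-3 + 4489) - 1*(-23) = 4486 + 23 = 4509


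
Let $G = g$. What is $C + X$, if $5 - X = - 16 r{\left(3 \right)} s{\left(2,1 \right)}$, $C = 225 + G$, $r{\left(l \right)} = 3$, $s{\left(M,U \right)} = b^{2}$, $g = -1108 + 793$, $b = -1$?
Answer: $-37$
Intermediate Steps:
$g = -315$
$G = -315$
$s{\left(M,U \right)} = 1$ ($s{\left(M,U \right)} = \left(-1\right)^{2} = 1$)
$C = -90$ ($C = 225 - 315 = -90$)
$X = 53$ ($X = 5 - \left(-16\right) 3 \cdot 1 = 5 - \left(-48\right) 1 = 5 - -48 = 5 + 48 = 53$)
$C + X = -90 + 53 = -37$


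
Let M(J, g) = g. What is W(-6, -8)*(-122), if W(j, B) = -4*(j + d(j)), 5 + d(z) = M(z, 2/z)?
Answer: -16592/3 ≈ -5530.7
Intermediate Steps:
d(z) = -5 + 2/z
W(j, B) = 20 - 8/j - 4*j (W(j, B) = -4*(j + (-5 + 2/j)) = -4*(-5 + j + 2/j) = 20 - 8/j - 4*j)
W(-6, -8)*(-122) = (20 - 8/(-6) - 4*(-6))*(-122) = (20 - 8*(-⅙) + 24)*(-122) = (20 + 4/3 + 24)*(-122) = (136/3)*(-122) = -16592/3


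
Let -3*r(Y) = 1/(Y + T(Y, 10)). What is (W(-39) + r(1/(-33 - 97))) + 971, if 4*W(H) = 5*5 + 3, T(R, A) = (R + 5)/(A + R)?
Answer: 81187148/83071 ≈ 977.32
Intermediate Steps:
T(R, A) = (5 + R)/(A + R)
r(Y) = -1/(3*(Y + (5 + Y)/(10 + Y)))
W(H) = 7 (W(H) = (5*5 + 3)/4 = (25 + 3)/4 = (1/4)*28 = 7)
(W(-39) + r(1/(-33 - 97))) + 971 = (7 + (-10 - 1/(-33 - 97))/(3*(5 + (1/(-33 - 97))**2 + 11/(-33 - 97)))) + 971 = (7 + (-10 - 1/(-130))/(3*(5 + (1/(-130))**2 + 11/(-130)))) + 971 = (7 + (-10 - 1*(-1/130))/(3*(5 + (-1/130)**2 + 11*(-1/130)))) + 971 = (7 + (-10 + 1/130)/(3*(5 + 1/16900 - 11/130))) + 971 = (7 + (1/3)*(-1299/130)/(83071/16900)) + 971 = (7 + (1/3)*(16900/83071)*(-1299/130)) + 971 = (7 - 56290/83071) + 971 = 525207/83071 + 971 = 81187148/83071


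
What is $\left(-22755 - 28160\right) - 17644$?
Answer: $-68559$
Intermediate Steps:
$\left(-22755 - 28160\right) - 17644 = -50915 - 17644 = -68559$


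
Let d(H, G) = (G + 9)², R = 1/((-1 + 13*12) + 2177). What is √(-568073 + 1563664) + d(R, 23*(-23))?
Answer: 270400 + √995591 ≈ 2.7140e+5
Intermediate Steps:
R = 1/2332 (R = 1/((-1 + 156) + 2177) = 1/(155 + 2177) = 1/2332 ≈ 0.00042882)
d(H, G) = (9 + G)²
√(-568073 + 1563664) + d(R, 23*(-23)) = √(-568073 + 1563664) + (9 + 23*(-23))² = √995591 + (9 - 529)² = √995591 + (-520)² = √995591 + 270400 = 270400 + √995591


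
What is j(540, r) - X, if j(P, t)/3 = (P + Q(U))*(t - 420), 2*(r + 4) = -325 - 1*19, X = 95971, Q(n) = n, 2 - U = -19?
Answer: -1099039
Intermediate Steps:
U = 21 (U = 2 - 1*(-19) = 2 + 19 = 21)
r = -176 (r = -4 + (-325 - 1*19)/2 = -4 + (-325 - 19)/2 = -4 + (1/2)*(-344) = -4 - 172 = -176)
j(P, t) = 3*(-420 + t)*(21 + P) (j(P, t) = 3*((P + 21)*(t - 420)) = 3*((21 + P)*(-420 + t)) = 3*((-420 + t)*(21 + P)) = 3*(-420 + t)*(21 + P))
j(540, r) - X = (-26460 - 1260*540 + 63*(-176) + 3*540*(-176)) - 1*95971 = (-26460 - 680400 - 11088 - 285120) - 95971 = -1003068 - 95971 = -1099039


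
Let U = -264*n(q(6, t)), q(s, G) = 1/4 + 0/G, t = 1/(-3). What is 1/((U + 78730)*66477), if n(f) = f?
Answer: 1/5229346728 ≈ 1.9123e-10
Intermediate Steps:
t = -⅓ ≈ -0.33333
q(s, G) = ¼ (q(s, G) = 1*(¼) + 0 = ¼ + 0 = ¼)
U = -66 (U = -264*¼ = -66)
1/((U + 78730)*66477) = 1/((-66 + 78730)*66477) = (1/66477)/78664 = (1/78664)*(1/66477) = 1/5229346728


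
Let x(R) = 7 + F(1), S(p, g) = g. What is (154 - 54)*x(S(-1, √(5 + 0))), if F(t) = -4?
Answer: 300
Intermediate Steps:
x(R) = 3 (x(R) = 7 - 4 = 3)
(154 - 54)*x(S(-1, √(5 + 0))) = (154 - 54)*3 = 100*3 = 300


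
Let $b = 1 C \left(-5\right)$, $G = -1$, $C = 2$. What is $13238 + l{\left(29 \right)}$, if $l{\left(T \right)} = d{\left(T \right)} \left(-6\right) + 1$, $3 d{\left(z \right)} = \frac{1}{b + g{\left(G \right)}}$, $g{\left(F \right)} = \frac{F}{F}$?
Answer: $\frac{119153}{9} \approx 13239.0$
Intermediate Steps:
$g{\left(F \right)} = 1$
$b = -10$ ($b = 1 \cdot 2 \left(-5\right) = 2 \left(-5\right) = -10$)
$d{\left(z \right)} = - \frac{1}{27}$ ($d{\left(z \right)} = \frac{1}{3 \left(-10 + 1\right)} = \frac{1}{3 \left(-9\right)} = \frac{1}{3} \left(- \frac{1}{9}\right) = - \frac{1}{27}$)
$l{\left(T \right)} = \frac{11}{9}$ ($l{\left(T \right)} = \left(- \frac{1}{27}\right) \left(-6\right) + 1 = \frac{2}{9} + 1 = \frac{11}{9}$)
$13238 + l{\left(29 \right)} = 13238 + \frac{11}{9} = \frac{119153}{9}$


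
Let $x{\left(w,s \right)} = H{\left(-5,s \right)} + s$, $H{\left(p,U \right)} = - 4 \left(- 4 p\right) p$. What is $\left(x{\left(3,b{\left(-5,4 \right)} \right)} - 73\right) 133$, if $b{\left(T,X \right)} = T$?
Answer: $42826$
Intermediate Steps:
$H{\left(p,U \right)} = 16 p^{2}$ ($H{\left(p,U \right)} = 16 p p = 16 p^{2}$)
$x{\left(w,s \right)} = 400 + s$ ($x{\left(w,s \right)} = 16 \left(-5\right)^{2} + s = 16 \cdot 25 + s = 400 + s$)
$\left(x{\left(3,b{\left(-5,4 \right)} \right)} - 73\right) 133 = \left(\left(400 - 5\right) - 73\right) 133 = \left(395 - 73\right) 133 = 322 \cdot 133 = 42826$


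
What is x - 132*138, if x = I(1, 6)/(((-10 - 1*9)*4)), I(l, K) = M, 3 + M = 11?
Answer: -346106/19 ≈ -18216.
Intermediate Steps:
M = 8 (M = -3 + 11 = 8)
I(l, K) = 8
x = -2/19 (x = 8/(((-10 - 1*9)*4)) = 8/(((-10 - 9)*4)) = 8/((-19*4)) = 8/(-76) = 8*(-1/76) = -2/19 ≈ -0.10526)
x - 132*138 = -2/19 - 132*138 = -2/19 - 18216 = -346106/19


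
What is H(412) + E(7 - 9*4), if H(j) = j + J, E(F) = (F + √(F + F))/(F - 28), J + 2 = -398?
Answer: 713/57 - I*√58/57 ≈ 12.509 - 0.13361*I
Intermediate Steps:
J = -400 (J = -2 - 398 = -400)
E(F) = (F + √2*√F)/(-28 + F) (E(F) = (F + √(2*F))/(-28 + F) = (F + √2*√F)/(-28 + F))
H(j) = -400 + j (H(j) = j - 400 = -400 + j)
H(412) + E(7 - 9*4) = (-400 + 412) + ((7 - 9*4) + √2*√(7 - 9*4))/(-28 + (7 - 9*4)) = 12 + ((7 - 36) + √2*√(7 - 36))/(-28 + (7 - 36)) = 12 + (-29 + √2*√(-29))/(-28 - 29) = 12 + (-29 + √2*(I*√29))/(-57) = 12 - (-29 + I*√58)/57 = 12 + (29/57 - I*√58/57) = 713/57 - I*√58/57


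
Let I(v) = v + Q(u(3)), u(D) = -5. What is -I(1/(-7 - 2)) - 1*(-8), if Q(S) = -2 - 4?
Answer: 127/9 ≈ 14.111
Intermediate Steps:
Q(S) = -6
I(v) = -6 + v (I(v) = v - 6 = -6 + v)
-I(1/(-7 - 2)) - 1*(-8) = -(-6 + 1/(-7 - 2)) - 1*(-8) = -(-6 + 1/(-9)) + 8 = -(-6 - ⅑) + 8 = -1*(-55/9) + 8 = 55/9 + 8 = 127/9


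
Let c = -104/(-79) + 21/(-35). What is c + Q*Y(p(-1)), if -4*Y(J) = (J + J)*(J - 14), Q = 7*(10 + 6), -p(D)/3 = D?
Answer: 730243/395 ≈ 1848.7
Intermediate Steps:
p(D) = -3*D
Q = 112 (Q = 7*16 = 112)
c = 283/395 (c = -104*(-1/79) + 21*(-1/35) = 104/79 - ⅗ = 283/395 ≈ 0.71646)
Y(J) = -J*(-14 + J)/2 (Y(J) = -(J + J)*(J - 14)/4 = -2*J*(-14 + J)/4 = -J*(-14 + J)/2)
c + Q*Y(p(-1)) = 283/395 + 112*((-3*(-1))*(14 - (-3)*(-1))/2) = 283/395 + 112*((½)*3*(14 - 1*3)) = 283/395 + 112*((½)*3*(14 - 3)) = 283/395 + 112*((½)*3*11) = 283/395 + 112*(33/2) = 283/395 + 1848 = 730243/395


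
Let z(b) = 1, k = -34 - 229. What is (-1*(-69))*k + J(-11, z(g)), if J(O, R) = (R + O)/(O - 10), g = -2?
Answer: -381077/21 ≈ -18147.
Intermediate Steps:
k = -263
J(O, R) = (O + R)/(-10 + O)
(-1*(-69))*k + J(-11, z(g)) = -1*(-69)*(-263) + (-11 + 1)/(-10 - 11) = 69*(-263) - 10/(-21) = -18147 - 1/21*(-10) = -18147 + 10/21 = -381077/21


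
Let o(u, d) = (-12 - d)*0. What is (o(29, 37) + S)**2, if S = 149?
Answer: 22201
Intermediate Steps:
o(u, d) = 0
(o(29, 37) + S)**2 = (0 + 149)**2 = 149**2 = 22201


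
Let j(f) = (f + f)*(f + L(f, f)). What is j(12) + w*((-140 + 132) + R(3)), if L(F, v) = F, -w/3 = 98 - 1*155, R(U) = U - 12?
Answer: -2331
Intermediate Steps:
R(U) = -12 + U
w = 171 (w = -3*(98 - 1*155) = -3*(98 - 155) = -3*(-57) = 171)
j(f) = 4*f² (j(f) = (f + f)*(f + f) = (2*f)*(2*f) = 4*f²)
j(12) + w*((-140 + 132) + R(3)) = 4*12² + 171*((-140 + 132) + (-12 + 3)) = 4*144 + 171*(-8 - 9) = 576 + 171*(-17) = 576 - 2907 = -2331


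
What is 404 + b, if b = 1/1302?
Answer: 526009/1302 ≈ 404.00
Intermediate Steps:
b = 1/1302 ≈ 0.00076805
404 + b = 404 + 1/1302 = 526009/1302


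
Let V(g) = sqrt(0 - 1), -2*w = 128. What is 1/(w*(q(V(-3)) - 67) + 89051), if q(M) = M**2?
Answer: 1/93403 ≈ 1.0706e-5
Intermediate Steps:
w = -64 (w = -1/2*128 = -64)
V(g) = I (V(g) = sqrt(-1) = I)
1/(w*(q(V(-3)) - 67) + 89051) = 1/(-64*(I**2 - 67) + 89051) = 1/(-64*(-1 - 67) + 89051) = 1/(-64*(-68) + 89051) = 1/(4352 + 89051) = 1/93403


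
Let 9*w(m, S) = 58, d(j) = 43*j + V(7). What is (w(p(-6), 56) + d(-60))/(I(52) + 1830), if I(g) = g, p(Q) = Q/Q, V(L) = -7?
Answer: -23225/16938 ≈ -1.3712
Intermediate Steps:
p(Q) = 1
d(j) = -7 + 43*j (d(j) = 43*j - 7 = -7 + 43*j)
w(m, S) = 58/9 (w(m, S) = (1/9)*58 = 58/9)
(w(p(-6), 56) + d(-60))/(I(52) + 1830) = (58/9 + (-7 + 43*(-60)))/(52 + 1830) = (58/9 + (-7 - 2580))/1882 = (58/9 - 2587)*(1/1882) = -23225/9*1/1882 = -23225/16938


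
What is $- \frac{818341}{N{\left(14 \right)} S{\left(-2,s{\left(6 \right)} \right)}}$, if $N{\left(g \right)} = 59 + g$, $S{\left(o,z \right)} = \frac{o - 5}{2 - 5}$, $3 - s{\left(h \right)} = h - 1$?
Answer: $- \frac{2455023}{511} \approx -4804.4$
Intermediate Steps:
$s{\left(h \right)} = 4 - h$ ($s{\left(h \right)} = 3 - \left(h - 1\right) = 3 - \left(-1 + h\right) = 4 - h$)
$S{\left(o,z \right)} = \frac{5}{3} - \frac{o}{3}$ ($S{\left(o,z \right)} = \frac{-5 + o}{-3} = \left(-5 + o\right) \left(- \frac{1}{3}\right) = \frac{5}{3} - \frac{o}{3}$)
$- \frac{818341}{N{\left(14 \right)} S{\left(-2,s{\left(6 \right)} \right)}} = - \frac{818341}{\left(59 + 14\right) \left(\frac{5}{3} - - \frac{2}{3}\right)} = - \frac{818341}{73 \left(\frac{5}{3} + \frac{2}{3}\right)} = - \frac{818341}{73 \cdot \frac{7}{3}} = - \frac{818341}{\frac{511}{3}} = \left(-818341\right) \frac{3}{511} = - \frac{2455023}{511}$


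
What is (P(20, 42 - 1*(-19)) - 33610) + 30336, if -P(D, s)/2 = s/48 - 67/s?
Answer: -4793641/1464 ≈ -3274.3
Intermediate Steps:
P(D, s) = 134/s - s/24 (P(D, s) = -2*(s/48 - 67/s) = -2*(-67/s + s/48) = 134/s - s/24)
(P(20, 42 - 1*(-19)) - 33610) + 30336 = ((134/(42 - 1*(-19)) - (42 - 1*(-19))/24) - 33610) + 30336 = ((134/(42 + 19) - (42 + 19)/24) - 33610) + 30336 = ((134/61 - 1/24*61) - 33610) + 30336 = ((134*(1/61) - 61/24) - 33610) + 30336 = ((134/61 - 61/24) - 33610) + 30336 = (-505/1464 - 33610) + 30336 = -49205545/1464 + 30336 = -4793641/1464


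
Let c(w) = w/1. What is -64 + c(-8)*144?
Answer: -1216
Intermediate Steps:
c(w) = w (c(w) = w*1 = w)
-64 + c(-8)*144 = -64 - 8*144 = -64 - 1152 = -1216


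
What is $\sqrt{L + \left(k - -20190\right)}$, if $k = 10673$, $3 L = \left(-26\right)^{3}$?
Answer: $\frac{\sqrt{225039}}{3} \approx 158.13$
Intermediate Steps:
$L = - \frac{17576}{3}$ ($L = \frac{\left(-26\right)^{3}}{3} = \frac{1}{3} \left(-17576\right) = - \frac{17576}{3} \approx -5858.7$)
$\sqrt{L + \left(k - -20190\right)} = \sqrt{- \frac{17576}{3} + \left(10673 - -20190\right)} = \sqrt{- \frac{17576}{3} + \left(10673 + 20190\right)} = \sqrt{- \frac{17576}{3} + 30863} = \sqrt{\frac{75013}{3}} = \frac{\sqrt{225039}}{3}$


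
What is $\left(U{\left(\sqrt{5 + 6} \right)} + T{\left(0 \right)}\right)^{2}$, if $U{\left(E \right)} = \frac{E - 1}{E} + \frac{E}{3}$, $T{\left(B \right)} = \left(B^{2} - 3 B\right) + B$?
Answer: $\frac{163}{99} + \frac{16 \sqrt{11}}{33} \approx 3.2545$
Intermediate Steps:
$T{\left(B \right)} = B^{2} - 2 B$
$U{\left(E \right)} = \frac{E}{3} + \frac{-1 + E}{E}$ ($U{\left(E \right)} = \frac{E - 1}{E} + E \frac{1}{3} = \frac{-1 + E}{E} + \frac{E}{3} = \frac{E}{3} + \frac{-1 + E}{E}$)
$\left(U{\left(\sqrt{5 + 6} \right)} + T{\left(0 \right)}\right)^{2} = \left(\left(1 - \frac{1}{\sqrt{5 + 6}} + \frac{\sqrt{5 + 6}}{3}\right) + 0 \left(-2 + 0\right)\right)^{2} = \left(\left(1 - \frac{1}{\sqrt{11}} + \frac{\sqrt{11}}{3}\right) + 0 \left(-2\right)\right)^{2} = \left(\left(1 - \frac{\sqrt{11}}{11} + \frac{\sqrt{11}}{3}\right) + 0\right)^{2} = \left(\left(1 + \frac{8 \sqrt{11}}{33}\right) + 0\right)^{2} = \left(1 + \frac{8 \sqrt{11}}{33}\right)^{2}$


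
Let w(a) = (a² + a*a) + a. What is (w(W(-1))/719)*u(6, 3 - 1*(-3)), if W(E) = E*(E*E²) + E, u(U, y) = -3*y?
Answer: 0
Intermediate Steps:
W(E) = E + E⁴ (W(E) = E*E³ + E = E⁴ + E = E + E⁴)
w(a) = a + 2*a² (w(a) = (a² + a²) + a = 2*a² + a = a + 2*a²)
(w(W(-1))/719)*u(6, 3 - 1*(-3)) = (((-1 + (-1)⁴)*(1 + 2*(-1 + (-1)⁴)))/719)*(-3*(3 - 1*(-3))) = (((-1 + 1)*(1 + 2*(-1 + 1)))*(1/719))*(-3*(3 + 3)) = ((0*(1 + 2*0))*(1/719))*(-3*6) = ((0*(1 + 0))*(1/719))*(-18) = ((0*1)*(1/719))*(-18) = (0*(1/719))*(-18) = 0*(-18) = 0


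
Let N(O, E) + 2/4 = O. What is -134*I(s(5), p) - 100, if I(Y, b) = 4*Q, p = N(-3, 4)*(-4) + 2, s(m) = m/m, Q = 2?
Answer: -1172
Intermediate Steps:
N(O, E) = -½ + O
s(m) = 1
p = 16 (p = (-½ - 3)*(-4) + 2 = -7/2*(-4) + 2 = 14 + 2 = 16)
I(Y, b) = 8 (I(Y, b) = 4*2 = 8)
-134*I(s(5), p) - 100 = -134*8 - 100 = -1072 - 100 = -1172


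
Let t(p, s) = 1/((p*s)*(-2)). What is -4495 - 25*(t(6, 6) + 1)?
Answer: -325415/72 ≈ -4519.7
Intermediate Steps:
t(p, s) = -1/(2*p*s) (t(p, s) = 1/(-2*p*s) = -1/(2*p*s))
-4495 - 25*(t(6, 6) + 1) = -4495 - 25*(-½/(6*6) + 1) = -4495 - 25*(-½*⅙*⅙ + 1) = -4495 - 25*(-1/72 + 1) = -4495 - 25*71/72 = -4495 - 1*1775/72 = -4495 - 1775/72 = -325415/72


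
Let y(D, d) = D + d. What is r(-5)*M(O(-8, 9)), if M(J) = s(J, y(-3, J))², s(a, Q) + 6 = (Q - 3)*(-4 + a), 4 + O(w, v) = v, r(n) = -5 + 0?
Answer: -245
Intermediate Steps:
r(n) = -5
O(w, v) = -4 + v
s(a, Q) = -6 + (-4 + a)*(-3 + Q) (s(a, Q) = -6 + (Q - 3)*(-4 + a) = -6 + (-3 + Q)*(-4 + a) = -6 + (-4 + a)*(-3 + Q))
M(J) = (18 - 7*J + J*(-3 + J))² (M(J) = (6 - 4*(-3 + J) - 3*J + (-3 + J)*J)² = (6 + (12 - 4*J) - 3*J + J*(-3 + J))² = (18 - 7*J + J*(-3 + J))²)
r(-5)*M(O(-8, 9)) = -5*(18 + (-4 + 9)² - 10*(-4 + 9))² = -5*(18 + 5² - 10*5)² = -5*(18 + 25 - 50)² = -5*(-7)² = -5*49 = -245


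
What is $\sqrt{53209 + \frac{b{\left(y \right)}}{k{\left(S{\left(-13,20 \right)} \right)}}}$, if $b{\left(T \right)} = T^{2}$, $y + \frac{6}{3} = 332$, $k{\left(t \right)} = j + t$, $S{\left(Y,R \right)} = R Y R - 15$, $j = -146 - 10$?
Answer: $\frac{\sqrt{1534369228069}}{5371} \approx 230.63$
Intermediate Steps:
$j = -156$ ($j = -146 - 10 = -156$)
$S{\left(Y,R \right)} = -15 + Y R^{2}$ ($S{\left(Y,R \right)} = Y R^{2} - 15 = -15 + Y R^{2}$)
$k{\left(t \right)} = -156 + t$
$y = 330$ ($y = -2 + 332 = 330$)
$\sqrt{53209 + \frac{b{\left(y \right)}}{k{\left(S{\left(-13,20 \right)} \right)}}} = \sqrt{53209 + \frac{330^{2}}{-156 - \left(15 + 13 \cdot 20^{2}\right)}} = \sqrt{53209 + \frac{108900}{-156 - 5215}} = \sqrt{53209 + \frac{108900}{-5371}} = \sqrt{53209 + 108900 \left(- \frac{1}{5371}\right)} = \sqrt{53209 - \frac{108900}{5371}} = \sqrt{\frac{285676639}{5371}} = \frac{\sqrt{1534369228069}}{5371}$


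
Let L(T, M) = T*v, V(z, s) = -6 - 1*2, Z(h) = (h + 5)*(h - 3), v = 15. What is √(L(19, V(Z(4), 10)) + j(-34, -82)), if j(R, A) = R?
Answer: √251 ≈ 15.843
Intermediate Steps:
Z(h) = (-3 + h)*(5 + h) (Z(h) = (5 + h)*(-3 + h) = (-3 + h)*(5 + h))
V(z, s) = -8 (V(z, s) = -6 - 2 = -8)
L(T, M) = 15*T (L(T, M) = T*15 = 15*T)
√(L(19, V(Z(4), 10)) + j(-34, -82)) = √(15*19 - 34) = √(285 - 34) = √251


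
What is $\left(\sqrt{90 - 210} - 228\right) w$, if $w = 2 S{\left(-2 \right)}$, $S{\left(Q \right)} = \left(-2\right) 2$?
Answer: $1824 - 16 i \sqrt{30} \approx 1824.0 - 87.636 i$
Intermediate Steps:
$S{\left(Q \right)} = -4$
$w = -8$ ($w = 2 \left(-4\right) = -8$)
$\left(\sqrt{90 - 210} - 228\right) w = \left(\sqrt{90 - 210} - 228\right) \left(-8\right) = \left(\sqrt{-120} - 228\right) \left(-8\right) = \left(2 i \sqrt{30} - 228\right) \left(-8\right) = \left(-228 + 2 i \sqrt{30}\right) \left(-8\right) = 1824 - 16 i \sqrt{30}$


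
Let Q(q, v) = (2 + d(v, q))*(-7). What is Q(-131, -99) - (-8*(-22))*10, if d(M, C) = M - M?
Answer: -1774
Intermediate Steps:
d(M, C) = 0
Q(q, v) = -14 (Q(q, v) = (2 + 0)*(-7) = 2*(-7) = -14)
Q(-131, -99) - (-8*(-22))*10 = -14 - (-8*(-22))*10 = -14 - 176*10 = -14 - 1*1760 = -14 - 1760 = -1774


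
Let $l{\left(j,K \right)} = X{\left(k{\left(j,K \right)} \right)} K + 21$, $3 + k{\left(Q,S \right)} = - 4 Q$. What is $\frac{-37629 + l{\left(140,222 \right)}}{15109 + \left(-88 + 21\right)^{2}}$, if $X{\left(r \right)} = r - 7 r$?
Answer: $\frac{356154}{9799} \approx 36.346$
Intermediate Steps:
$k{\left(Q,S \right)} = -3 - 4 Q$
$X{\left(r \right)} = - 6 r$
$l{\left(j,K \right)} = 21 + K \left(18 + 24 j\right)$ ($l{\left(j,K \right)} = - 6 \left(-3 - 4 j\right) K + 21 = \left(18 + 24 j\right) K + 21 = K \left(18 + 24 j\right) + 21 = 21 + K \left(18 + 24 j\right)$)
$\frac{-37629 + l{\left(140,222 \right)}}{15109 + \left(-88 + 21\right)^{2}} = \frac{-37629 + \left(21 + 18 \cdot 222 + 24 \cdot 222 \cdot 140\right)}{15109 + \left(-88 + 21\right)^{2}} = \frac{-37629 + \left(21 + 3996 + 745920\right)}{15109 + \left(-67\right)^{2}} = \frac{-37629 + 749937}{15109 + 4489} = \frac{712308}{19598} = 712308 \cdot \frac{1}{19598} = \frac{356154}{9799}$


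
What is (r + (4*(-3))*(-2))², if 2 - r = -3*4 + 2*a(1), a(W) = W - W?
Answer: 1444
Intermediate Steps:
a(W) = 0
r = 14 (r = 2 - (-3*4 + 2*0) = 2 - (-12 + 0) = 2 - 1*(-12) = 2 + 12 = 14)
(r + (4*(-3))*(-2))² = (14 + (4*(-3))*(-2))² = (14 - 12*(-2))² = (14 + 24)² = 38² = 1444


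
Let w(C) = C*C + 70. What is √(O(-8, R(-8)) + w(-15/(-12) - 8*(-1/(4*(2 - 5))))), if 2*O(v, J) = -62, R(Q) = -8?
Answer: √5665/12 ≈ 6.2722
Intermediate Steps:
O(v, J) = -31 (O(v, J) = (½)*(-62) = -31)
w(C) = 70 + C² (w(C) = C² + 70 = 70 + C²)
√(O(-8, R(-8)) + w(-15/(-12) - 8*(-1/(4*(2 - 5))))) = √(-31 + (70 + (-15/(-12) - 8*(-1/(4*(2 - 5))))²)) = √(-31 + (70 + (-15*(-1/12) - 8/((-4*(-3))))²)) = √(-31 + (70 + (5/4 - 8/12)²)) = √(-31 + (70 + (5/4 - 8*1/12)²)) = √(-31 + (70 + (5/4 - ⅔)²)) = √(-31 + (70 + (7/12)²)) = √(-31 + (70 + 49/144)) = √(-31 + 10129/144) = √(5665/144) = √5665/12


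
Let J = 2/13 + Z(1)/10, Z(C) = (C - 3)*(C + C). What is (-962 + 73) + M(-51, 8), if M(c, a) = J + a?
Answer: -57281/65 ≈ -881.25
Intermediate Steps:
Z(C) = 2*C*(-3 + C) (Z(C) = (-3 + C)*(2*C) = 2*C*(-3 + C))
J = -16/65 (J = 2/13 + (2*1*(-3 + 1))/10 = 2*(1/13) + (2*1*(-2))*(1/10) = 2/13 - 4*1/10 = 2/13 - 2/5 = -16/65 ≈ -0.24615)
M(c, a) = -16/65 + a
(-962 + 73) + M(-51, 8) = (-962 + 73) + (-16/65 + 8) = -889 + 504/65 = -57281/65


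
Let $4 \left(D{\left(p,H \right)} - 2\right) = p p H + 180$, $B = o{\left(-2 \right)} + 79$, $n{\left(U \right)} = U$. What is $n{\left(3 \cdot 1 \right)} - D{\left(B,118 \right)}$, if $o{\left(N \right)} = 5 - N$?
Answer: $-218226$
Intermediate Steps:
$B = 86$ ($B = \left(5 - -2\right) + 79 = \left(5 + 2\right) + 79 = 7 + 79 = 86$)
$D{\left(p,H \right)} = 47 + \frac{H p^{2}}{4}$ ($D{\left(p,H \right)} = 2 + \frac{p p H + 180}{4} = 2 + \frac{p^{2} H + 180}{4} = 2 + \frac{H p^{2} + 180}{4} = 2 + \frac{180 + H p^{2}}{4} = 2 + \left(45 + \frac{H p^{2}}{4}\right) = 47 + \frac{H p^{2}}{4}$)
$n{\left(3 \cdot 1 \right)} - D{\left(B,118 \right)} = 3 \cdot 1 - \left(47 + \frac{1}{4} \cdot 118 \cdot 86^{2}\right) = 3 - \left(47 + \frac{1}{4} \cdot 118 \cdot 7396\right) = 3 - \left(47 + 218182\right) = 3 - 218229 = -218226$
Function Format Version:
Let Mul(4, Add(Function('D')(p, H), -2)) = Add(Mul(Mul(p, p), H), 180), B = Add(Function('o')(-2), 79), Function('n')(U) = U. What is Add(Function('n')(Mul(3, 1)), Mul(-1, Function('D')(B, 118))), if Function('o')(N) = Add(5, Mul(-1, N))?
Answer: -218226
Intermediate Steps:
B = 86 (B = Add(Add(5, Mul(-1, -2)), 79) = Add(Add(5, 2), 79) = Add(7, 79) = 86)
Function('D')(p, H) = Add(47, Mul(Rational(1, 4), H, Pow(p, 2))) (Function('D')(p, H) = Add(2, Mul(Rational(1, 4), Add(Mul(Mul(p, p), H), 180))) = Add(2, Mul(Rational(1, 4), Add(Mul(Pow(p, 2), H), 180))) = Add(2, Mul(Rational(1, 4), Add(Mul(H, Pow(p, 2)), 180))) = Add(2, Mul(Rational(1, 4), Add(180, Mul(H, Pow(p, 2))))) = Add(2, Add(45, Mul(Rational(1, 4), H, Pow(p, 2)))) = Add(47, Mul(Rational(1, 4), H, Pow(p, 2))))
Add(Function('n')(Mul(3, 1)), Mul(-1, Function('D')(B, 118))) = Add(Mul(3, 1), Mul(-1, Add(47, Mul(Rational(1, 4), 118, Pow(86, 2))))) = Add(3, Mul(-1, Add(47, Mul(Rational(1, 4), 118, 7396)))) = Add(3, Mul(-1, Add(47, 218182))) = Add(3, Mul(-1, 218229)) = Add(3, -218229) = -218226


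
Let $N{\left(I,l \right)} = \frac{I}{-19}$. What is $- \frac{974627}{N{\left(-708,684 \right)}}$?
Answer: $- \frac{18517913}{708} \approx -26155.0$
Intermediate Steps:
$N{\left(I,l \right)} = - \frac{I}{19}$ ($N{\left(I,l \right)} = I \left(- \frac{1}{19}\right) = - \frac{I}{19}$)
$- \frac{974627}{N{\left(-708,684 \right)}} = - \frac{974627}{\left(- \frac{1}{19}\right) \left(-708\right)} = - \frac{974627}{\frac{708}{19}} = \left(-974627\right) \frac{19}{708} = - \frac{18517913}{708}$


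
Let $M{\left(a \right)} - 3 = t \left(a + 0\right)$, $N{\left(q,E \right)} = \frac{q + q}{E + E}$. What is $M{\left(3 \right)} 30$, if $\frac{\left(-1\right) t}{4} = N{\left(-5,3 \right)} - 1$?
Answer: $1050$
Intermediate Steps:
$N{\left(q,E \right)} = \frac{q}{E}$ ($N{\left(q,E \right)} = \frac{2 q}{2 E} = 2 q \frac{1}{2 E} = \frac{q}{E}$)
$t = \frac{32}{3}$ ($t = - 4 \left(- \frac{5}{3} - 1\right) = \left(-4\right) \left(- \frac{8}{3}\right) = \frac{32}{3} \approx 10.667$)
$M{\left(a \right)} = 3 + \frac{32 a}{3}$ ($M{\left(a \right)} = 3 + \frac{32 \left(a + 0\right)}{3} = 3 + \frac{32 a}{3}$)
$M{\left(3 \right)} 30 = \left(3 + \frac{32}{3} \cdot 3\right) 30 = \left(3 + 32\right) 30 = 35 \cdot 30 = 1050$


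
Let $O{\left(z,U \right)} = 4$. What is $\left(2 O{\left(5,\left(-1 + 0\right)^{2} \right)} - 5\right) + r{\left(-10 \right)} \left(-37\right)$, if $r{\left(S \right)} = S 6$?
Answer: $2223$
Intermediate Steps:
$r{\left(S \right)} = 6 S$
$\left(2 O{\left(5,\left(-1 + 0\right)^{2} \right)} - 5\right) + r{\left(-10 \right)} \left(-37\right) = \left(2 \cdot 4 - 5\right) + 6 \left(-10\right) \left(-37\right) = \left(8 - 5\right) - -2220 = 3 + 2220 = 2223$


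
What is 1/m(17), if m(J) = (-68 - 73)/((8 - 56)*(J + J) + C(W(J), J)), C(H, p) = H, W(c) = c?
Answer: 1615/141 ≈ 11.454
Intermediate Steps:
m(J) = 141/(95*J) (m(J) = (-68 - 73)/((8 - 56)*(J + J) + J) = -141/(-96*J + J) = -141*(-1/(95*J)) = -(-141)/(95*J) = 141/(95*J))
1/m(17) = 1/((141/95)/17) = 1/((141/95)*(1/17)) = 1/(141/1615) = 1615/141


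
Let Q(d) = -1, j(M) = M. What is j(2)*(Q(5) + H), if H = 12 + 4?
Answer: 30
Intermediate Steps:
H = 16
j(2)*(Q(5) + H) = 2*(-1 + 16) = 2*15 = 30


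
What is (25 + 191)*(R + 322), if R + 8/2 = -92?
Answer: 48816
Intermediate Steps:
R = -96 (R = -4 - 92 = -96)
(25 + 191)*(R + 322) = (25 + 191)*(-96 + 322) = 216*226 = 48816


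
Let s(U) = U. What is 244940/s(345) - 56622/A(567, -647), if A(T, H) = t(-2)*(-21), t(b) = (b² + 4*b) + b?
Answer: 41955/161 ≈ 260.59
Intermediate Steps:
t(b) = b² + 5*b
A(T, H) = 126 (A(T, H) = -2*(5 - 2)*(-21) = -2*3*(-21) = -6*(-21) = 126)
244940/s(345) - 56622/A(567, -647) = 244940/345 - 56622/126 = 244940*(1/345) - 56622*1/126 = 48988/69 - 9437/21 = 41955/161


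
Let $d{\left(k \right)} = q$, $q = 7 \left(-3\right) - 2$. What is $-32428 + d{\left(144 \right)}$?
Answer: $-32451$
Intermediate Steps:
$q = -23$ ($q = -21 - 2 = -23$)
$d{\left(k \right)} = -23$
$-32428 + d{\left(144 \right)} = -32428 - 23 = -32451$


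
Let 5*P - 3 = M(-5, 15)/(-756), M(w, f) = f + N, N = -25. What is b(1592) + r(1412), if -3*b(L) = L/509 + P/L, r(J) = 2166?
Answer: 9947025723449/4594559760 ≈ 2165.0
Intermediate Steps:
M(w, f) = -25 + f (M(w, f) = f - 25 = -25 + f)
P = 1139/1890 (P = 3/5 + ((-25 + 15)/(-756))/5 = 3/5 + (-10*(-1/756))/5 = 3/5 + (1/5)*(5/378) = 3/5 + 1/378 = 1139/1890 ≈ 0.60265)
b(L) = -1139/(5670*L) - L/1527 (b(L) = -(L/509 + 1139/(1890*L))/3 = -1139/(5670*L) - L/1527)
b(1592) + r(1412) = (-1139/5670/1592 - 1/1527*1592) + 2166 = (-1139/5670*1/1592 - 1592/1527) + 2166 = (-1139/9026640 - 1592/1527) + 2166 = -4790716711/4594559760 + 2166 = 9947025723449/4594559760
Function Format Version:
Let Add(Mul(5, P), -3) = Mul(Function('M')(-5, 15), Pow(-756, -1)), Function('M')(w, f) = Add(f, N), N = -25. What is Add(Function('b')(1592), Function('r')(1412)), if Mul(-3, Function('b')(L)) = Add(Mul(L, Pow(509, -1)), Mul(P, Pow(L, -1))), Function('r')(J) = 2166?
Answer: Rational(9947025723449, 4594559760) ≈ 2165.0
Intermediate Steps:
Function('M')(w, f) = Add(-25, f) (Function('M')(w, f) = Add(f, -25) = Add(-25, f))
P = Rational(1139, 1890) (P = Add(Rational(3, 5), Mul(Rational(1, 5), Mul(Add(-25, 15), Pow(-756, -1)))) = Add(Rational(3, 5), Mul(Rational(1, 5), Mul(-10, Rational(-1, 756)))) = Add(Rational(3, 5), Mul(Rational(1, 5), Rational(5, 378))) = Add(Rational(3, 5), Rational(1, 378)) = Rational(1139, 1890) ≈ 0.60265)
Function('b')(L) = Add(Mul(Rational(-1139, 5670), Pow(L, -1)), Mul(Rational(-1, 1527), L)) (Function('b')(L) = Mul(Rational(-1, 3), Add(Mul(L, Pow(509, -1)), Mul(Rational(1139, 1890), Pow(L, -1)))) = Mul(Rational(-1, 3), Add(Mul(L, Rational(1, 509)), Mul(Rational(1139, 1890), Pow(L, -1)))) = Mul(Rational(-1, 3), Add(Mul(Rational(1, 509), L), Mul(Rational(1139, 1890), Pow(L, -1)))) = Add(Mul(Rational(-1139, 5670), Pow(L, -1)), Mul(Rational(-1, 1527), L)))
Add(Function('b')(1592), Function('r')(1412)) = Add(Add(Mul(Rational(-1139, 5670), Pow(1592, -1)), Mul(Rational(-1, 1527), 1592)), 2166) = Add(Add(Mul(Rational(-1139, 5670), Rational(1, 1592)), Rational(-1592, 1527)), 2166) = Add(Add(Rational(-1139, 9026640), Rational(-1592, 1527)), 2166) = Add(Rational(-4790716711, 4594559760), 2166) = Rational(9947025723449, 4594559760)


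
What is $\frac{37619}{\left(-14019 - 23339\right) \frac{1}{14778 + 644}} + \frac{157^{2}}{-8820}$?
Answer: $- \frac{2558966980051}{164748780} \approx -15533.0$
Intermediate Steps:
$\frac{37619}{\left(-14019 - 23339\right) \frac{1}{14778 + 644}} + \frac{157^{2}}{-8820} = \frac{37619}{\left(-37358\right) \frac{1}{15422}} + 24649 \left(- \frac{1}{8820}\right) = \frac{37619}{\left(-37358\right) \frac{1}{15422}} - \frac{24649}{8820} = \frac{37619}{- \frac{18679}{7711}} - \frac{24649}{8820} = 37619 \left(- \frac{7711}{18679}\right) - \frac{24649}{8820} = - \frac{290080109}{18679} - \frac{24649}{8820} = - \frac{2558966980051}{164748780}$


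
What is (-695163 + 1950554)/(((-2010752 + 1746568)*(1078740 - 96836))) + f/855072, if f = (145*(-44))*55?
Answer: -2844553145656111/6931516283024256 ≈ -0.41038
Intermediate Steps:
f = -350900 (f = -6380*55 = -350900)
(-695163 + 1950554)/(((-2010752 + 1746568)*(1078740 - 96836))) + f/855072 = (-695163 + 1950554)/(((-2010752 + 1746568)*(1078740 - 96836))) - 350900/855072 = 1255391/((-264184*981904)) - 350900*1/855072 = 1255391/(-259403326336) - 87725/213768 = 1255391*(-1/259403326336) - 87725/213768 = -1255391/259403326336 - 87725/213768 = -2844553145656111/6931516283024256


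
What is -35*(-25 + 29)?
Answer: -140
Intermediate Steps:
-35*(-25 + 29) = -35*4 = -140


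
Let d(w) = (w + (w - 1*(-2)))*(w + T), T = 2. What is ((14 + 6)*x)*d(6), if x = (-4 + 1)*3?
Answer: -20160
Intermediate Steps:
d(w) = (2 + w)*(2 + 2*w) (d(w) = (w + (w - 1*(-2)))*(w + 2) = (w + (w + 2))*(2 + w) = (w + (2 + w))*(2 + w) = (2 + 2*w)*(2 + w) = (2 + w)*(2 + 2*w))
x = -9 (x = -3*3 = -9)
((14 + 6)*x)*d(6) = ((14 + 6)*(-9))*(4 + 2*6² + 6*6) = (20*(-9))*(4 + 2*36 + 36) = -180*(4 + 72 + 36) = -180*112 = -20160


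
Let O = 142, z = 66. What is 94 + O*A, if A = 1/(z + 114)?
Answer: 8531/90 ≈ 94.789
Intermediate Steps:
A = 1/180 (A = 1/(66 + 114) = 1/180 ≈ 0.0055556)
94 + O*A = 94 + 142*(1/180) = 94 + 71/90 = 8531/90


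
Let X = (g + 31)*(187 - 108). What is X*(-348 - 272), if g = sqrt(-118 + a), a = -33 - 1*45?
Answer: -1518380 - 685720*I ≈ -1.5184e+6 - 6.8572e+5*I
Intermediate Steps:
a = -78 (a = -33 - 45 = -78)
g = 14*I (g = sqrt(-118 - 78) = sqrt(-196) = 14*I ≈ 14.0*I)
X = 2449 + 1106*I (X = (14*I + 31)*(187 - 108) = (31 + 14*I)*79 = 2449 + 1106*I ≈ 2449.0 + 1106.0*I)
X*(-348 - 272) = (2449 + 1106*I)*(-348 - 272) = (2449 + 1106*I)*(-620) = -1518380 - 685720*I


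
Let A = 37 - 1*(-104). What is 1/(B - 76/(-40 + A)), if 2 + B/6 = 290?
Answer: 101/174452 ≈ 0.00057896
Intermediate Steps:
A = 141 (A = 37 + 104 = 141)
B = 1728 (B = -12 + 6*290 = -12 + 1740 = 1728)
1/(B - 76/(-40 + A)) = 1/(1728 - 76/(-40 + 141)) = 1/(1728 - 76/101) = 1/(174452/101) = 101/174452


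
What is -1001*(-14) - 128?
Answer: 13886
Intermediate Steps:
-1001*(-14) - 128 = -91*(-154) - 128 = 14014 - 128 = 13886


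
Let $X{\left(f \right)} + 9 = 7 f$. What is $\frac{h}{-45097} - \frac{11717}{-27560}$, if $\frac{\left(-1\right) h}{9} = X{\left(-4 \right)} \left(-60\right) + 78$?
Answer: $\frac{84492113}{95605640} \approx 0.88376$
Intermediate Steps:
$X{\left(f \right)} = -9 + 7 f$
$h = -20682$ ($h = - 9 \left(\left(-9 + 7 \left(-4\right)\right) \left(-60\right) + 78\right) = - 9 \left(\left(-9 - 28\right) \left(-60\right) + 78\right) = - 9 \left(\left(-37\right) \left(-60\right) + 78\right) = - 9 \left(2220 + 78\right) = \left(-9\right) 2298 = -20682$)
$\frac{h}{-45097} - \frac{11717}{-27560} = - \frac{20682}{-45097} - \frac{11717}{-27560} = \left(-20682\right) \left(- \frac{1}{45097}\right) - - \frac{11717}{27560} = \frac{20682}{45097} + \frac{11717}{27560} = \frac{84492113}{95605640}$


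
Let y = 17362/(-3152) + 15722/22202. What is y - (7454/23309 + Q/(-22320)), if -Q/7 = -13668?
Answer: -158022953973527/189624701683560 ≈ -0.83335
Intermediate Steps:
Q = 95676 (Q = -7*(-13668) = 95676)
y = -83978845/17495176 (y = 17362*(-1/3152) + 15722*(1/22202) = -8681/1576 + 7861/11101 = -83978845/17495176 ≈ -4.8001)
y - (7454/23309 + Q/(-22320)) = -83978845/17495176 - (7454/23309 + 95676/(-22320)) = -83978845/17495176 - (7454*(1/23309) + 95676*(-1/22320)) = -83978845/17495176 - (7454/23309 - 7973/1860) = -83978845/17495176 - 1*(-171978217/43354740) = -83978845/17495176 + 171978217/43354740 = -158022953973527/189624701683560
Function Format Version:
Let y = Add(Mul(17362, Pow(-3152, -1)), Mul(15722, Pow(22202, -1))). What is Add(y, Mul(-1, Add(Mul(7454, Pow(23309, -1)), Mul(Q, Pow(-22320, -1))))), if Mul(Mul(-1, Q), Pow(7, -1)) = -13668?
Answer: Rational(-158022953973527, 189624701683560) ≈ -0.83335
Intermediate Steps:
Q = 95676 (Q = Mul(-7, -13668) = 95676)
y = Rational(-83978845, 17495176) (y = Add(Mul(17362, Rational(-1, 3152)), Mul(15722, Rational(1, 22202))) = Add(Rational(-8681, 1576), Rational(7861, 11101)) = Rational(-83978845, 17495176) ≈ -4.8001)
Add(y, Mul(-1, Add(Mul(7454, Pow(23309, -1)), Mul(Q, Pow(-22320, -1))))) = Add(Rational(-83978845, 17495176), Mul(-1, Add(Mul(7454, Pow(23309, -1)), Mul(95676, Pow(-22320, -1))))) = Add(Rational(-83978845, 17495176), Mul(-1, Add(Mul(7454, Rational(1, 23309)), Mul(95676, Rational(-1, 22320))))) = Add(Rational(-83978845, 17495176), Mul(-1, Add(Rational(7454, 23309), Rational(-7973, 1860)))) = Add(Rational(-83978845, 17495176), Mul(-1, Rational(-171978217, 43354740))) = Add(Rational(-83978845, 17495176), Rational(171978217, 43354740)) = Rational(-158022953973527, 189624701683560)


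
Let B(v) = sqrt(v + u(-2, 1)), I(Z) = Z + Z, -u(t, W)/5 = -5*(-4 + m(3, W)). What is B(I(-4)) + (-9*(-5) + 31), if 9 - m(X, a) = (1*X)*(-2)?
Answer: 76 + sqrt(267) ≈ 92.340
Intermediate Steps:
m(X, a) = 9 + 2*X (m(X, a) = 9 - 1*X*(-2) = 9 - X*(-2) = 9 - (-2)*X = 9 + 2*X)
u(t, W) = 275 (u(t, W) = -(-25)*(-4 + (9 + 2*3)) = -(-25)*(-4 + (9 + 6)) = -(-25)*(-4 + 15) = -(-25)*11 = -5*(-55) = 275)
I(Z) = 2*Z
B(v) = sqrt(275 + v) (B(v) = sqrt(v + 275) = sqrt(275 + v))
B(I(-4)) + (-9*(-5) + 31) = sqrt(275 + 2*(-4)) + (-9*(-5) + 31) = sqrt(275 - 8) + (45 + 31) = sqrt(267) + 76 = 76 + sqrt(267)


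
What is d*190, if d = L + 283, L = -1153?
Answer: -165300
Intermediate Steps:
d = -870 (d = -1153 + 283 = -870)
d*190 = -870*190 = -165300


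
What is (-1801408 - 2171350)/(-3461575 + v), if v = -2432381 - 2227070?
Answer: 1986379/4060513 ≈ 0.48919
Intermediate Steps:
v = -4659451
(-1801408 - 2171350)/(-3461575 + v) = (-1801408 - 2171350)/(-3461575 - 4659451) = -3972758/(-8121026) = -3972758*(-1/8121026) = 1986379/4060513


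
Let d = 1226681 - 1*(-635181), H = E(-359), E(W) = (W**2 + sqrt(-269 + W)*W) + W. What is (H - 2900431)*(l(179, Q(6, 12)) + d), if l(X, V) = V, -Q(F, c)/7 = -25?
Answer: -5161397118633 - 1336942566*I*sqrt(157) ≈ -5.1614e+12 - 1.6752e+10*I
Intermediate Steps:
Q(F, c) = 175 (Q(F, c) = -7*(-25) = 175)
E(W) = W + W**2 + W*sqrt(-269 + W) (E(W) = (W**2 + W*sqrt(-269 + W)) + W = W + W**2 + W*sqrt(-269 + W))
H = 128522 - 718*I*sqrt(157) (H = -359*(1 - 359 + sqrt(-269 - 359)) = -359*(1 - 359 + sqrt(-628)) = -359*(1 - 359 + 2*I*sqrt(157)) = -359*(-358 + 2*I*sqrt(157)) = 128522 - 718*I*sqrt(157) ≈ 1.2852e+5 - 8996.5*I)
d = 1861862 (d = 1226681 + 635181 = 1861862)
(H - 2900431)*(l(179, Q(6, 12)) + d) = ((128522 - 718*I*sqrt(157)) - 2900431)*(175 + 1861862) = (-2771909 - 718*I*sqrt(157))*1862037 = -5161397118633 - 1336942566*I*sqrt(157)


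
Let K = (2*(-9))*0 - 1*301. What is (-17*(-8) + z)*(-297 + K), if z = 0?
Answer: -81328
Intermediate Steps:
K = -301 (K = -18*0 - 301 = 0 - 301 = -301)
(-17*(-8) + z)*(-297 + K) = (-17*(-8) + 0)*(-297 - 301) = (136 + 0)*(-598) = 136*(-598) = -81328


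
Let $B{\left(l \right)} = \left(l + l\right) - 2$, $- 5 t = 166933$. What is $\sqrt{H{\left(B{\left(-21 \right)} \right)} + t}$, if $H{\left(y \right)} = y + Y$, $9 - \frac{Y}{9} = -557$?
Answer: $\frac{i \sqrt{708415}}{5} \approx 168.33 i$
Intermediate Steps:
$Y = 5094$ ($Y = 81 - -5013 = 81 + 5013 = 5094$)
$t = - \frac{166933}{5}$ ($t = \left(- \frac{1}{5}\right) 166933 = - \frac{166933}{5} \approx -33387.0$)
$B{\left(l \right)} = -2 + 2 l$ ($B{\left(l \right)} = 2 l - 2 = -2 + 2 l$)
$H{\left(y \right)} = 5094 + y$ ($H{\left(y \right)} = y + 5094 = 5094 + y$)
$\sqrt{H{\left(B{\left(-21 \right)} \right)} + t} = \sqrt{\left(5094 + \left(-2 + 2 \left(-21\right)\right)\right) - \frac{166933}{5}} = \sqrt{\left(5094 - 44\right) - \frac{166933}{5}} = \sqrt{5050 - \frac{166933}{5}} = \sqrt{- \frac{141683}{5}} = \frac{i \sqrt{708415}}{5}$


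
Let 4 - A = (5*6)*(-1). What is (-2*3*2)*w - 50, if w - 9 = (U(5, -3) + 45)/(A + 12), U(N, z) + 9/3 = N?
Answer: -3916/23 ≈ -170.26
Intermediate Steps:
A = 34 (A = 4 - 5*6*(-1) = 4 - 30*(-1) = 4 - 1*(-30) = 4 + 30 = 34)
U(N, z) = -3 + N
w = 461/46 (w = 9 + ((-3 + 5) + 45)/(34 + 12) = 9 + (2 + 45)/46 = 9 + 47*(1/46) = 9 + 47/46 = 461/46 ≈ 10.022)
(-2*3*2)*w - 50 = (-2*3*2)*(461/46) - 50 = -6*2*(461/46) - 50 = -12*461/46 - 50 = -2766/23 - 50 = -3916/23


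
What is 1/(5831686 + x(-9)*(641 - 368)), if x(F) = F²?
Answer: 1/5853799 ≈ 1.7083e-7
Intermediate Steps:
1/(5831686 + x(-9)*(641 - 368)) = 1/(5831686 + (-9)²*(641 - 368)) = 1/(5831686 + 81*273) = 1/(5831686 + 22113) = 1/5853799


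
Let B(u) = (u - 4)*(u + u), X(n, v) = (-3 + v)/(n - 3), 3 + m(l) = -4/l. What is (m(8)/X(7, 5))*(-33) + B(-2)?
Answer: 255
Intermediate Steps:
m(l) = -3 - 4/l
X(n, v) = (-3 + v)/(-3 + n)
B(u) = 2*u*(-4 + u) (B(u) = (-4 + u)*(2*u) = 2*u*(-4 + u))
(m(8)/X(7, 5))*(-33) + B(-2) = ((-3 - 4/8)/(((-3 + 5)/(-3 + 7))))*(-33) + 2*(-2)*(-4 - 2) = ((-3 - 4*1/8)/((2/4)))*(-33) + 2*(-2)*(-6) = ((-3 - 1/2)/(((1/4)*2)))*(-33) + 24 = -7/(2*1/2)*(-33) + 24 = -7/2*2*(-33) + 24 = -7*(-33) + 24 = 231 + 24 = 255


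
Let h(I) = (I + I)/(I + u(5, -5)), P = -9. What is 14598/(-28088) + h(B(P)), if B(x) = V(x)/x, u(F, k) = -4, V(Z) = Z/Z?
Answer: -241975/519628 ≈ -0.46567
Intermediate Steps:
V(Z) = 1
B(x) = 1/x
h(I) = 2*I/(-4 + I) (h(I) = (I + I)/(I - 4) = (2*I)/(-4 + I) = 2*I/(-4 + I))
14598/(-28088) + h(B(P)) = 14598/(-28088) + 2/(-9*(-4 + 1/(-9))) = 14598*(-1/28088) + 2*(-1/9)/(-4 - 1/9) = -7299/14044 + 2*(-1/9)/(-37/9) = -7299/14044 + 2*(-1/9)*(-9/37) = -7299/14044 + 2/37 = -241975/519628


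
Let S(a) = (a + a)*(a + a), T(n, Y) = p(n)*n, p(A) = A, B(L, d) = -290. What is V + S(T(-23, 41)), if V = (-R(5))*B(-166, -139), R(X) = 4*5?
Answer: 1125164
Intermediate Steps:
R(X) = 20
T(n, Y) = n**2 (T(n, Y) = n*n = n**2)
V = 5800 (V = -1*20*(-290) = -20*(-290) = 5800)
S(a) = 4*a**2 (S(a) = (2*a)*(2*a) = 4*a**2)
V + S(T(-23, 41)) = 5800 + 4*((-23)**2)**2 = 5800 + 4*529**2 = 5800 + 4*279841 = 5800 + 1119364 = 1125164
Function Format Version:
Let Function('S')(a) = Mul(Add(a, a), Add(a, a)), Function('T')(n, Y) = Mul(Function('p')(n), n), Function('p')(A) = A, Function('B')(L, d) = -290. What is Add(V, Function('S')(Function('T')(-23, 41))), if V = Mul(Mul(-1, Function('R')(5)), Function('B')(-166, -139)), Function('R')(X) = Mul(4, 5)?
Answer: 1125164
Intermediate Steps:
Function('R')(X) = 20
Function('T')(n, Y) = Pow(n, 2) (Function('T')(n, Y) = Mul(n, n) = Pow(n, 2))
V = 5800 (V = Mul(Mul(-1, 20), -290) = Mul(-20, -290) = 5800)
Function('S')(a) = Mul(4, Pow(a, 2)) (Function('S')(a) = Mul(Mul(2, a), Mul(2, a)) = Mul(4, Pow(a, 2)))
Add(V, Function('S')(Function('T')(-23, 41))) = Add(5800, Mul(4, Pow(Pow(-23, 2), 2))) = Add(5800, Mul(4, Pow(529, 2))) = Add(5800, Mul(4, 279841)) = Add(5800, 1119364) = 1125164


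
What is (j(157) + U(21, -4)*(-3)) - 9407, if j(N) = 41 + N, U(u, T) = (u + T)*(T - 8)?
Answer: -8597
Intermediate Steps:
U(u, T) = (-8 + T)*(T + u) (U(u, T) = (T + u)*(-8 + T) = (-8 + T)*(T + u))
(j(157) + U(21, -4)*(-3)) - 9407 = ((41 + 157) + ((-4)² - 8*(-4) - 8*21 - 4*21)*(-3)) - 9407 = (198 + (16 + 32 - 168 - 84)*(-3)) - 9407 = (198 - 204*(-3)) - 9407 = (198 + 612) - 9407 = 810 - 9407 = -8597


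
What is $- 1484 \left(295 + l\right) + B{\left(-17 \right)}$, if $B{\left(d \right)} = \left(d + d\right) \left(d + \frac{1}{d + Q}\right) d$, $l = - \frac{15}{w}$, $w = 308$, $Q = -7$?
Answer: $- \frac{59077631}{132} \approx -4.4756 \cdot 10^{5}$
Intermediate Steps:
$l = - \frac{15}{308} \approx -0.048701$
$B{\left(d \right)} = 2 d^{2} \left(d + \frac{1}{-7 + d}\right)$ ($B{\left(d \right)} = \left(d + d\right) \left(d + \frac{1}{d - 7}\right) d = 2 d \left(d + \frac{1}{-7 + d}\right) d = 2 d^{2} \left(d + \frac{1}{-7 + d}\right)$)
$- 1484 \left(295 + l\right) + B{\left(-17 \right)} = - 1484 \left(295 - \frac{15}{308}\right) + \frac{2 \left(-17\right)^{2} \left(1 + \left(-17\right)^{2} - -119\right)}{-7 - 17} = \left(-1484\right) \frac{90845}{308} + 2 \cdot 289 \frac{1}{-24} \left(1 + 289 + 119\right) = - \frac{4814785}{11} + 2 \cdot 289 \left(- \frac{1}{24}\right) 409 = - \frac{4814785}{11} - \frac{118201}{12} = - \frac{59077631}{132}$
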